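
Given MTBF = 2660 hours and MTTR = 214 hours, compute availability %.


Availability = MTBF / (MTBF + MTTR)
Availability = 2660 / (2660 + 214)
Availability = 2660 / 2874
Availability = 92.5539%

92.5539%


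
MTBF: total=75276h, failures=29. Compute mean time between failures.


Formula: MTBF = Total operating time / Number of failures
MTBF = 75276 / 29
MTBF = 2595.72 hours

2595.72 hours


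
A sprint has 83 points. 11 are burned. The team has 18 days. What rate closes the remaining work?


Formula: Required rate = Remaining points / Days left
Remaining = 83 - 11 = 72 points
Required rate = 72 / 18 = 4.0 points/day

4.0 points/day


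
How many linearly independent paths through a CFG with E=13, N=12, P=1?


Formula: V(G) = E - N + 2P
V(G) = 13 - 12 + 2*1
V(G) = 1 + 2
V(G) = 3

3


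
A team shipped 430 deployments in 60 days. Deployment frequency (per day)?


Formula: deployments per day = releases / days
= 430 / 60
= 7.167 deploys/day
(equivalently, 50.17 deploys/week)

7.167 deploys/day


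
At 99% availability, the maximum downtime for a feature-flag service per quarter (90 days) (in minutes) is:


Formula: allowed downtime = period * (100 - SLA) / 100
Period (quarter (90 days)) = 129600 minutes
Unavailability fraction = (100 - 99.0) / 100
Allowed downtime = 129600 * (100 - 99.0) / 100
Allowed downtime = 1296.0 minutes

1296.0 minutes


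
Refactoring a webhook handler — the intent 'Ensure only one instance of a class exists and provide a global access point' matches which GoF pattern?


This matches the Singleton pattern

Singleton


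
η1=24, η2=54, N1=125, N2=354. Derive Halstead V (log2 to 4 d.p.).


Formula: V = N * log2(η), where N = N1 + N2 and η = η1 + η2
η = 24 + 54 = 78
N = 125 + 354 = 479
log2(78) ≈ 6.2854
V = 479 * 6.2854 = 3010.71

3010.71


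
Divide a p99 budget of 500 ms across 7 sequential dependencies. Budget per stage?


Formula: per_stage = total_budget / stages
per_stage = 500 / 7
per_stage = 71.43 ms

71.43 ms


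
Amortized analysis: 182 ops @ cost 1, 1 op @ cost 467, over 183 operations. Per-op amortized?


Formula: Amortized cost = Total cost / Operations
Total cost = (182 * 1) + (1 * 467)
Total cost = 182 + 467 = 649
Amortized = 649 / 183 = 3.5464

3.5464


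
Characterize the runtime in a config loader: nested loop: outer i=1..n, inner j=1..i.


Reasoning: triangle: n(n+1)/2 ~ n^2/2
Complexity: O(n^2)

O(n^2)


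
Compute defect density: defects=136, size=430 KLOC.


Defect density = defects / KLOC
Defect density = 136 / 430
Defect density = 0.316 defects/KLOC

0.316 defects/KLOC


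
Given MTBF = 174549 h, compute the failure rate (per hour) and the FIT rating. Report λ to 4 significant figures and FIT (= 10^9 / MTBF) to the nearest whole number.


Formula: λ = 1 / MTBF; FIT = λ × 1e9 = 1e9 / MTBF
λ = 1 / 174549 ≈ 5.729e-06 failures/hour
FIT = 1e9 / 174549 ≈ 5729 failures per 1e9 hours (nearest whole number)

λ = 5.729e-06 /h, FIT = 5729


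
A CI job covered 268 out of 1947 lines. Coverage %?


Coverage = covered / total * 100
Coverage = 268 / 1947 * 100
Coverage = 13.76%

13.76%


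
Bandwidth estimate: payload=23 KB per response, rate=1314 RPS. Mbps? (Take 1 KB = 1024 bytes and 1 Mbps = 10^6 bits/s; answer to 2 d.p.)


Formula: Mbps = payload_bytes * RPS * 8 / 1e6
Payload per request = 23 KB = 23 * 1024 = 23552 bytes
Total bytes/sec = 23552 * 1314 = 30947328
Total bits/sec = 30947328 * 8 = 247578624
Mbps = 247578624 / 1e6 = 247.58

247.58 Mbps


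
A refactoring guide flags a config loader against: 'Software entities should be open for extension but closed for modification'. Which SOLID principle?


This describes the Open/Closed Principle (OCP)

Open/Closed Principle (OCP)


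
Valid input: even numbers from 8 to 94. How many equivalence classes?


Constraint: even integers in [8, 94]
Class 1: x < 8 — out-of-range invalid
Class 2: x in [8,94] but odd — wrong type invalid
Class 3: x in [8,94] and even — valid
Class 4: x > 94 — out-of-range invalid
Total equivalence classes: 4

4 equivalence classes


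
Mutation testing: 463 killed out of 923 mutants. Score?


Mutation score = killed / total * 100
Mutation score = 463 / 923 * 100
Mutation score = 50.16%

50.16%


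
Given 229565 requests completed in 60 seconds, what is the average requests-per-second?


Formula: throughput = requests / seconds
throughput = 229565 / 60
throughput = 3826.08 requests/second

3826.08 requests/second


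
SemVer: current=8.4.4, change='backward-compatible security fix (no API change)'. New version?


Current: 8.4.4
Change category: 'backward-compatible security fix (no API change)' → patch bump
SemVer rule: patch bump → increment PATCH (MAJOR and MINOR unchanged)
New: 8.4.5

8.4.5


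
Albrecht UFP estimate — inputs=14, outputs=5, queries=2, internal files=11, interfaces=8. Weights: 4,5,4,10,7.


UFP = EI*4 + EO*5 + EQ*4 + ILF*10 + EIF*7
UFP = 14*4 + 5*5 + 2*4 + 11*10 + 8*7
UFP = 56 + 25 + 8 + 110 + 56
UFP = 255

255


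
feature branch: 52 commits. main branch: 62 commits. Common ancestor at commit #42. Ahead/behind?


Common ancestor: commit #42
feature commits after divergence: 52 - 42 = 10
main commits after divergence: 62 - 42 = 20
feature is 10 commits ahead of main
main is 20 commits ahead of feature

feature ahead: 10, main ahead: 20


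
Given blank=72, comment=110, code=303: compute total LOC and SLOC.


Total LOC = blank + comment + code
Total LOC = 72 + 110 + 303 = 485
SLOC (source only) = code = 303

Total LOC: 485, SLOC: 303


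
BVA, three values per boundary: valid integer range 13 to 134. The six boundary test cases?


Range: [13, 134]
Boundaries: just below min, min, min+1, max-1, max, just above max
Values: [12, 13, 14, 133, 134, 135]

[12, 13, 14, 133, 134, 135]


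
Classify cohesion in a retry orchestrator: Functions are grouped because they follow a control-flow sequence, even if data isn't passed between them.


Reasoning: Grouped by order of execution within a routine, not by data flow
Type: Procedural cohesion

Procedural cohesion


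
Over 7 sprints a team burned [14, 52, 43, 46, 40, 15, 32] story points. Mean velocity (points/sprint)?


Formula: Avg velocity = Total points / Number of sprints
Points: [14, 52, 43, 46, 40, 15, 32]
Sum = 14 + 52 + 43 + 46 + 40 + 15 + 32 = 242
Avg velocity = 242 / 7 = 34.57 points/sprint

34.57 points/sprint


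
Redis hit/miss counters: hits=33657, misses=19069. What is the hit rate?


Formula: hit rate = hits / (hits + misses) * 100
hit rate = 33657 / (33657 + 19069) * 100
hit rate = 33657 / 52726 * 100
hit rate = 63.83%

63.83%


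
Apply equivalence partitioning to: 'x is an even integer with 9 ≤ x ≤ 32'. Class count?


Constraint: even integers in [9, 32]
Class 1: x < 9 — out-of-range invalid
Class 2: x in [9,32] but odd — wrong type invalid
Class 3: x in [9,32] and even — valid
Class 4: x > 32 — out-of-range invalid
Total equivalence classes: 4

4 equivalence classes


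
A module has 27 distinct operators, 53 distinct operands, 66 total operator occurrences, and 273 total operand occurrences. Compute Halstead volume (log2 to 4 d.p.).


Formula: V = N * log2(η), where N = N1 + N2 and η = η1 + η2
η = 27 + 53 = 80
N = 66 + 273 = 339
log2(80) ≈ 6.3219
V = 339 * 6.3219 = 2143.12

2143.12


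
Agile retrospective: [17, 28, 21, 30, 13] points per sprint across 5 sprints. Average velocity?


Formula: Avg velocity = Total points / Number of sprints
Points: [17, 28, 21, 30, 13]
Sum = 17 + 28 + 21 + 30 + 13 = 109
Avg velocity = 109 / 5 = 21.8 points/sprint

21.8 points/sprint


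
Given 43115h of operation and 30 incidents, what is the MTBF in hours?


Formula: MTBF = Total operating time / Number of failures
MTBF = 43115 / 30
MTBF = 1437.17 hours

1437.17 hours


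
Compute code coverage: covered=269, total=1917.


Coverage = covered / total * 100
Coverage = 269 / 1917 * 100
Coverage = 14.03%

14.03%


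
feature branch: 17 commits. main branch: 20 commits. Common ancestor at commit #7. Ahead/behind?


Common ancestor: commit #7
feature commits after divergence: 17 - 7 = 10
main commits after divergence: 20 - 7 = 13
feature is 10 commits ahead of main
main is 13 commits ahead of feature

feature ahead: 10, main ahead: 13


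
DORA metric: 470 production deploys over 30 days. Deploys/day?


Formula: deployments per day = releases / days
= 470 / 30
= 15.667 deploys/day
(equivalently, 109.67 deploys/week)

15.667 deploys/day


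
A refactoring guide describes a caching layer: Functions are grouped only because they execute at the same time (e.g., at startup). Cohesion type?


Reasoning: Related by timing only
Type: Temporal cohesion

Temporal cohesion


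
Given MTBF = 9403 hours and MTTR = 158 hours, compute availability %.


Availability = MTBF / (MTBF + MTTR)
Availability = 9403 / (9403 + 158)
Availability = 9403 / 9561
Availability = 98.3475%

98.3475%


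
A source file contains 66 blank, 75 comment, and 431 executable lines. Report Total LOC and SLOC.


Total LOC = blank + comment + code
Total LOC = 66 + 75 + 431 = 572
SLOC (source only) = code = 431

Total LOC: 572, SLOC: 431


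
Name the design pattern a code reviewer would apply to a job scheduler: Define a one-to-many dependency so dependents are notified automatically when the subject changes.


This matches the Observer pattern

Observer


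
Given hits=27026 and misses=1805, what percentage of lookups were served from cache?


Formula: hit rate = hits / (hits + misses) * 100
hit rate = 27026 / (27026 + 1805) * 100
hit rate = 27026 / 28831 * 100
hit rate = 93.74%

93.74%


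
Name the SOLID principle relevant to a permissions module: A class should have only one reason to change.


This describes the Single Responsibility Principle (SRP)

Single Responsibility Principle (SRP)


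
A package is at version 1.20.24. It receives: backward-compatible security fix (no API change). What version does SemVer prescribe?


Current: 1.20.24
Change category: 'backward-compatible security fix (no API change)' → patch bump
SemVer rule: patch bump → increment PATCH (MAJOR and MINOR unchanged)
New: 1.20.25

1.20.25


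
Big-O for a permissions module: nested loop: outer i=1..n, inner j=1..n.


Reasoning: n iterations times n iterations
Complexity: O(n^2)

O(n^2)


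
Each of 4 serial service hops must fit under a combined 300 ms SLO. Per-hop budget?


Formula: per_stage = total_budget / stages
per_stage = 300 / 4
per_stage = 75.0 ms

75.0 ms


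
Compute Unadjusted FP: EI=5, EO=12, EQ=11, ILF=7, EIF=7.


UFP = EI*4 + EO*5 + EQ*4 + ILF*10 + EIF*7
UFP = 5*4 + 12*5 + 11*4 + 7*10 + 7*7
UFP = 20 + 60 + 44 + 70 + 49
UFP = 243

243


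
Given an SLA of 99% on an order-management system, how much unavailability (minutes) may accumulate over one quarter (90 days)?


Formula: allowed downtime = period * (100 - SLA) / 100
Period (quarter (90 days)) = 129600 minutes
Unavailability fraction = (100 - 99.0) / 100
Allowed downtime = 129600 * (100 - 99.0) / 100
Allowed downtime = 1296.0 minutes

1296.0 minutes


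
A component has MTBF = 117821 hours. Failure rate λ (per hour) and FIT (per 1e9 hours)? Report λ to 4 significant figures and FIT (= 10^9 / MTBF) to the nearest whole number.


Formula: λ = 1 / MTBF; FIT = λ × 1e9 = 1e9 / MTBF
λ = 1 / 117821 ≈ 8.487e-06 failures/hour
FIT = 1e9 / 117821 ≈ 8487 failures per 1e9 hours (nearest whole number)

λ = 8.487e-06 /h, FIT = 8487


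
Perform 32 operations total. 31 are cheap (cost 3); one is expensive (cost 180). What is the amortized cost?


Formula: Amortized cost = Total cost / Operations
Total cost = (31 * 3) + (1 * 180)
Total cost = 93 + 180 = 273
Amortized = 273 / 32 = 8.5313

8.5313


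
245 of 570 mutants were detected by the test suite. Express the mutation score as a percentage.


Mutation score = killed / total * 100
Mutation score = 245 / 570 * 100
Mutation score = 42.98%

42.98%


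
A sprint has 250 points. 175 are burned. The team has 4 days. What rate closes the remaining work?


Formula: Required rate = Remaining points / Days left
Remaining = 250 - 175 = 75 points
Required rate = 75 / 4 = 18.75 points/day

18.75 points/day


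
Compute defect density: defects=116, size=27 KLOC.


Defect density = defects / KLOC
Defect density = 116 / 27
Defect density = 4.296 defects/KLOC

4.296 defects/KLOC


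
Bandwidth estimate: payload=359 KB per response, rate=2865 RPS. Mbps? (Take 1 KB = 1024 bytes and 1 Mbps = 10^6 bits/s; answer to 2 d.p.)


Formula: Mbps = payload_bytes * RPS * 8 / 1e6
Payload per request = 359 KB = 359 * 1024 = 367616 bytes
Total bytes/sec = 367616 * 2865 = 1053219840
Total bits/sec = 1053219840 * 8 = 8425758720
Mbps = 8425758720 / 1e6 = 8425.76

8425.76 Mbps


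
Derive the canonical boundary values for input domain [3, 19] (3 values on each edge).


Range: [3, 19]
Boundaries: just below min, min, min+1, max-1, max, just above max
Values: [2, 3, 4, 18, 19, 20]

[2, 3, 4, 18, 19, 20]


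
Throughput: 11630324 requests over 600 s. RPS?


Formula: throughput = requests / seconds
throughput = 11630324 / 600
throughput = 19383.87 requests/second

19383.87 requests/second


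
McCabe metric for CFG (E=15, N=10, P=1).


Formula: V(G) = E - N + 2P
V(G) = 15 - 10 + 2*1
V(G) = 5 + 2
V(G) = 7

7


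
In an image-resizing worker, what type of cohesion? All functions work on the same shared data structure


Reasoning: Functions share data
Type: Communicational cohesion

Communicational cohesion


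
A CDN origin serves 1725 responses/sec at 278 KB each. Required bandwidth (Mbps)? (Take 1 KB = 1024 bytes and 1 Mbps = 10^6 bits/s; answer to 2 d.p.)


Formula: Mbps = payload_bytes * RPS * 8 / 1e6
Payload per request = 278 KB = 278 * 1024 = 284672 bytes
Total bytes/sec = 284672 * 1725 = 491059200
Total bits/sec = 491059200 * 8 = 3928473600
Mbps = 3928473600 / 1e6 = 3928.47

3928.47 Mbps


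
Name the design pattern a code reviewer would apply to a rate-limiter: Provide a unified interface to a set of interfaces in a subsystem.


This matches the Facade pattern

Facade


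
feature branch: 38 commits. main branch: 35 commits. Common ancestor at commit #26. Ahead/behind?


Common ancestor: commit #26
feature commits after divergence: 38 - 26 = 12
main commits after divergence: 35 - 26 = 9
feature is 12 commits ahead of main
main is 9 commits ahead of feature

feature ahead: 12, main ahead: 9


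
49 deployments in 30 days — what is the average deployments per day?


Formula: deployments per day = releases / days
= 49 / 30
= 1.633 deploys/day
(equivalently, 11.43 deploys/week)

1.633 deploys/day


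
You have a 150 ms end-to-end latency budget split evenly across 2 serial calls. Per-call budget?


Formula: per_stage = total_budget / stages
per_stage = 150 / 2
per_stage = 75.0 ms

75.0 ms


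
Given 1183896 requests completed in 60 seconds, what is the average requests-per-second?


Formula: throughput = requests / seconds
throughput = 1183896 / 60
throughput = 19731.6 requests/second

19731.6 requests/second


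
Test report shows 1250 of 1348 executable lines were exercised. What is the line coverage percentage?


Coverage = covered / total * 100
Coverage = 1250 / 1348 * 100
Coverage = 92.73%

92.73%


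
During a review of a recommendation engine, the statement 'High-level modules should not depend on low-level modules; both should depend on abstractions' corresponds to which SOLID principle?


This describes the Dependency Inversion Principle (DIP)

Dependency Inversion Principle (DIP)


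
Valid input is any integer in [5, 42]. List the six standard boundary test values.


Range: [5, 42]
Boundaries: just below min, min, min+1, max-1, max, just above max
Values: [4, 5, 6, 41, 42, 43]

[4, 5, 6, 41, 42, 43]


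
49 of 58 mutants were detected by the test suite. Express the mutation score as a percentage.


Mutation score = killed / total * 100
Mutation score = 49 / 58 * 100
Mutation score = 84.48%

84.48%


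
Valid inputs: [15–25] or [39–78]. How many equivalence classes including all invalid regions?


Valid ranges: [15,25] and [39,78]
Class 1: x < 15 — invalid
Class 2: 15 ≤ x ≤ 25 — valid
Class 3: 25 < x < 39 — invalid (gap between ranges)
Class 4: 39 ≤ x ≤ 78 — valid
Class 5: x > 78 — invalid
Total equivalence classes: 5

5 equivalence classes


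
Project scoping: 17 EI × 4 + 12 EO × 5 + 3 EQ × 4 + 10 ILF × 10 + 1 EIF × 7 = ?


UFP = EI*4 + EO*5 + EQ*4 + ILF*10 + EIF*7
UFP = 17*4 + 12*5 + 3*4 + 10*10 + 1*7
UFP = 68 + 60 + 12 + 100 + 7
UFP = 247

247


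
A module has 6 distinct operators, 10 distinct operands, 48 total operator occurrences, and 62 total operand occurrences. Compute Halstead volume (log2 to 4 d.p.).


Formula: V = N * log2(η), where N = N1 + N2 and η = η1 + η2
η = 6 + 10 = 16
N = 48 + 62 = 110
log2(16) ≈ 4.0000
V = 110 * 4.0000 = 440.00

440.00


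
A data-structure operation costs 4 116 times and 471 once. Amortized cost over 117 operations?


Formula: Amortized cost = Total cost / Operations
Total cost = (116 * 4) + (1 * 471)
Total cost = 464 + 471 = 935
Amortized = 935 / 117 = 7.9915

7.9915


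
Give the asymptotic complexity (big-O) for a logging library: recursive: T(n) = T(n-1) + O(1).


Reasoning: linear recursion with constant work per frame
Complexity: O(n)

O(n)


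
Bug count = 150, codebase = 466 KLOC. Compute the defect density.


Defect density = defects / KLOC
Defect density = 150 / 466
Defect density = 0.322 defects/KLOC

0.322 defects/KLOC


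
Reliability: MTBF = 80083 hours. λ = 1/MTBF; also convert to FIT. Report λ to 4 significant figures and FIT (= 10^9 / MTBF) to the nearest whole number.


Formula: λ = 1 / MTBF; FIT = λ × 1e9 = 1e9 / MTBF
λ = 1 / 80083 ≈ 1.249e-05 failures/hour
FIT = 1e9 / 80083 ≈ 12487 failures per 1e9 hours (nearest whole number)

λ = 1.249e-05 /h, FIT = 12487


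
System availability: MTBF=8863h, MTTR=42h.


Availability = MTBF / (MTBF + MTTR)
Availability = 8863 / (8863 + 42)
Availability = 8863 / 8905
Availability = 99.5284%

99.5284%


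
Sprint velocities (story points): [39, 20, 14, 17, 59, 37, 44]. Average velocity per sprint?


Formula: Avg velocity = Total points / Number of sprints
Points: [39, 20, 14, 17, 59, 37, 44]
Sum = 39 + 20 + 14 + 17 + 59 + 37 + 44 = 230
Avg velocity = 230 / 7 = 32.86 points/sprint

32.86 points/sprint


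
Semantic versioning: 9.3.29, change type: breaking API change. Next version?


Current: 9.3.29
Change category: 'breaking API change' → major bump
SemVer rule: major bump → increment MAJOR, reset MINOR and PATCH to 0
New: 10.0.0

10.0.0


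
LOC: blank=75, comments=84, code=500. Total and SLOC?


Total LOC = blank + comment + code
Total LOC = 75 + 84 + 500 = 659
SLOC (source only) = code = 500

Total LOC: 659, SLOC: 500


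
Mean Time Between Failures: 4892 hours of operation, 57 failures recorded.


Formula: MTBF = Total operating time / Number of failures
MTBF = 4892 / 57
MTBF = 85.82 hours

85.82 hours


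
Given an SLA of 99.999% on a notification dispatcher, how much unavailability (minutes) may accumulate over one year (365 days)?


Formula: allowed downtime = period * (100 - SLA) / 100
Period (year (365 days)) = 525600 minutes
Unavailability fraction = (100 - 99.999) / 100
Allowed downtime = 525600 * (100 - 99.999) / 100
Allowed downtime = 5.256 minutes

5.256 minutes


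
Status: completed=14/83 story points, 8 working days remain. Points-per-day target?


Formula: Required rate = Remaining points / Days left
Remaining = 83 - 14 = 69 points
Required rate = 69 / 8 = 8.63 points/day

8.63 points/day


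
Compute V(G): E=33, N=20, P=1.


Formula: V(G) = E - N + 2P
V(G) = 33 - 20 + 2*1
V(G) = 13 + 2
V(G) = 15

15


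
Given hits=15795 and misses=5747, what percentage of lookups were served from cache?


Formula: hit rate = hits / (hits + misses) * 100
hit rate = 15795 / (15795 + 5747) * 100
hit rate = 15795 / 21542 * 100
hit rate = 73.32%

73.32%


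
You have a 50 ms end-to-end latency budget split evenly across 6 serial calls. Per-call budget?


Formula: per_stage = total_budget / stages
per_stage = 50 / 6
per_stage = 8.33 ms

8.33 ms


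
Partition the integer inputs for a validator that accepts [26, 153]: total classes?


Valid range: [26, 153]
Class 1: x < 26 — invalid
Class 2: 26 ≤ x ≤ 153 — valid
Class 3: x > 153 — invalid
Total equivalence classes: 3

3 equivalence classes


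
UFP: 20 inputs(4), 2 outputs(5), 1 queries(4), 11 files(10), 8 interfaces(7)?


UFP = EI*4 + EO*5 + EQ*4 + ILF*10 + EIF*7
UFP = 20*4 + 2*5 + 1*4 + 11*10 + 8*7
UFP = 80 + 10 + 4 + 110 + 56
UFP = 260

260


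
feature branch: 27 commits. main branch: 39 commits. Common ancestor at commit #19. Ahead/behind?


Common ancestor: commit #19
feature commits after divergence: 27 - 19 = 8
main commits after divergence: 39 - 19 = 20
feature is 8 commits ahead of main
main is 20 commits ahead of feature

feature ahead: 8, main ahead: 20


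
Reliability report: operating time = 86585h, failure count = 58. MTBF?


Formula: MTBF = Total operating time / Number of failures
MTBF = 86585 / 58
MTBF = 1492.84 hours

1492.84 hours


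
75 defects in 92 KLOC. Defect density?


Defect density = defects / KLOC
Defect density = 75 / 92
Defect density = 0.815 defects/KLOC

0.815 defects/KLOC


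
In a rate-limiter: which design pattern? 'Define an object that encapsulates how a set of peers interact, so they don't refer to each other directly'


This matches the Mediator pattern

Mediator


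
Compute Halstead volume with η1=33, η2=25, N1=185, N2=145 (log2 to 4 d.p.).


Formula: V = N * log2(η), where N = N1 + N2 and η = η1 + η2
η = 33 + 25 = 58
N = 185 + 145 = 330
log2(58) ≈ 5.8580
V = 330 * 5.8580 = 1933.14

1933.14


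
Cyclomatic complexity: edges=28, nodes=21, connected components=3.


Formula: V(G) = E - N + 2P
V(G) = 28 - 21 + 2*3
V(G) = 7 + 6
V(G) = 13

13


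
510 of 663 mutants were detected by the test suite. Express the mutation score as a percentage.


Mutation score = killed / total * 100
Mutation score = 510 / 663 * 100
Mutation score = 76.92%

76.92%


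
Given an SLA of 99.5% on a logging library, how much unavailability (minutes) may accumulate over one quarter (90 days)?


Formula: allowed downtime = period * (100 - SLA) / 100
Period (quarter (90 days)) = 129600 minutes
Unavailability fraction = (100 - 99.5) / 100
Allowed downtime = 129600 * (100 - 99.5) / 100
Allowed downtime = 648.0 minutes

648.0 minutes


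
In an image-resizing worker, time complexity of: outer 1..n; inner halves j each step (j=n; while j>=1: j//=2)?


Reasoning: n times log n
Complexity: O(n log n)

O(n log n)


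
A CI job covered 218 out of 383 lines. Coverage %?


Coverage = covered / total * 100
Coverage = 218 / 383 * 100
Coverage = 56.92%

56.92%


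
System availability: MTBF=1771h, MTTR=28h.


Availability = MTBF / (MTBF + MTTR)
Availability = 1771 / (1771 + 28)
Availability = 1771 / 1799
Availability = 98.4436%

98.4436%


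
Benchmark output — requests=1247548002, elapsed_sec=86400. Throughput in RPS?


Formula: throughput = requests / seconds
throughput = 1247548002 / 86400
throughput = 14439.21 requests/second

14439.21 requests/second


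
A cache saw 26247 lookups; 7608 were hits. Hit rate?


Formula: hit rate = hits / (hits + misses) * 100
hit rate = 7608 / (7608 + 18639) * 100
hit rate = 7608 / 26247 * 100
hit rate = 28.99%

28.99%


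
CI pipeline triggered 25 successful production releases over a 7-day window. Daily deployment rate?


Formula: deployments per day = releases / days
= 25 / 7
= 3.571 deploys/day
(equivalently, 25.0 deploys/week)

3.571 deploys/day


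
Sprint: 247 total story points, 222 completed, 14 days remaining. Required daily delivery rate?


Formula: Required rate = Remaining points / Days left
Remaining = 247 - 222 = 25 points
Required rate = 25 / 14 = 1.79 points/day

1.79 points/day


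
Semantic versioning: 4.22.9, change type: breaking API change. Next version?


Current: 4.22.9
Change category: 'breaking API change' → major bump
SemVer rule: major bump → increment MAJOR, reset MINOR and PATCH to 0
New: 5.0.0

5.0.0


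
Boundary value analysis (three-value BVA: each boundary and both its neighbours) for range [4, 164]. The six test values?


Range: [4, 164]
Boundaries: just below min, min, min+1, max-1, max, just above max
Values: [3, 4, 5, 163, 164, 165]

[3, 4, 5, 163, 164, 165]


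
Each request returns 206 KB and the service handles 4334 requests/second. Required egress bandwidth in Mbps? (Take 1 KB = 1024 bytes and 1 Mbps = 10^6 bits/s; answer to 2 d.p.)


Formula: Mbps = payload_bytes * RPS * 8 / 1e6
Payload per request = 206 KB = 206 * 1024 = 210944 bytes
Total bytes/sec = 210944 * 4334 = 914231296
Total bits/sec = 914231296 * 8 = 7313850368
Mbps = 7313850368 / 1e6 = 7313.85

7313.85 Mbps


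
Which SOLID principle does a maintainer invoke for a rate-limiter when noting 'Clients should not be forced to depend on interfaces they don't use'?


This describes the Interface Segregation Principle (ISP)

Interface Segregation Principle (ISP)


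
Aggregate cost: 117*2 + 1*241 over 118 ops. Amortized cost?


Formula: Amortized cost = Total cost / Operations
Total cost = (117 * 2) + (1 * 241)
Total cost = 234 + 241 = 475
Amortized = 475 / 118 = 4.0254

4.0254


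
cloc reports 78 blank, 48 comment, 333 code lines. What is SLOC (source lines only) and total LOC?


Total LOC = blank + comment + code
Total LOC = 78 + 48 + 333 = 459
SLOC (source only) = code = 333

Total LOC: 459, SLOC: 333


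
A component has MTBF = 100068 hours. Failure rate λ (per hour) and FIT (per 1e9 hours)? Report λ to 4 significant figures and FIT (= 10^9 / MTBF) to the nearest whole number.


Formula: λ = 1 / MTBF; FIT = λ × 1e9 = 1e9 / MTBF
λ = 1 / 100068 ≈ 9.993e-06 failures/hour
FIT = 1e9 / 100068 ≈ 9993 failures per 1e9 hours (nearest whole number)

λ = 9.993e-06 /h, FIT = 9993


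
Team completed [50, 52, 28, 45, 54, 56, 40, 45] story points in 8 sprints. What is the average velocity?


Formula: Avg velocity = Total points / Number of sprints
Points: [50, 52, 28, 45, 54, 56, 40, 45]
Sum = 50 + 52 + 28 + 45 + 54 + 56 + 40 + 45 = 370
Avg velocity = 370 / 8 = 46.25 points/sprint

46.25 points/sprint


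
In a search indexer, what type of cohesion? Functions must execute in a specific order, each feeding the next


Reasoning: Output of one is input to next
Type: Sequential cohesion

Sequential cohesion


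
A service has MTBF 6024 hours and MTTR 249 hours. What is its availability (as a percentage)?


Availability = MTBF / (MTBF + MTTR)
Availability = 6024 / (6024 + 249)
Availability = 6024 / 6273
Availability = 96.0306%

96.0306%


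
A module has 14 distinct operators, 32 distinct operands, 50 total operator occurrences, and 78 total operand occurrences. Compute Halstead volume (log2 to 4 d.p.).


Formula: V = N * log2(η), where N = N1 + N2 and η = η1 + η2
η = 14 + 32 = 46
N = 50 + 78 = 128
log2(46) ≈ 5.5236
V = 128 * 5.5236 = 707.02

707.02


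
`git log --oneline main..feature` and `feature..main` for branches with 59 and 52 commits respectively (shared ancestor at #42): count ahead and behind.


Common ancestor: commit #42
feature commits after divergence: 59 - 42 = 17
main commits after divergence: 52 - 42 = 10
feature is 17 commits ahead of main
main is 10 commits ahead of feature

feature ahead: 17, main ahead: 10


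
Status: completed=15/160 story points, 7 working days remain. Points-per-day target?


Formula: Required rate = Remaining points / Days left
Remaining = 160 - 15 = 145 points
Required rate = 145 / 7 = 20.71 points/day

20.71 points/day


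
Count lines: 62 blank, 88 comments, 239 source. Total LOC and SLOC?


Total LOC = blank + comment + code
Total LOC = 62 + 88 + 239 = 389
SLOC (source only) = code = 239

Total LOC: 389, SLOC: 239


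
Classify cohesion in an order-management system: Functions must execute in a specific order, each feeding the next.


Reasoning: Output of one is input to next
Type: Sequential cohesion

Sequential cohesion


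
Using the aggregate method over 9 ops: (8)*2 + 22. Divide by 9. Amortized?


Formula: Amortized cost = Total cost / Operations
Total cost = (8 * 2) + (1 * 22)
Total cost = 16 + 22 = 38
Amortized = 38 / 9 = 4.2222

4.2222


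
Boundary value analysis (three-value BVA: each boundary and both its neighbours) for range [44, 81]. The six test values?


Range: [44, 81]
Boundaries: just below min, min, min+1, max-1, max, just above max
Values: [43, 44, 45, 80, 81, 82]

[43, 44, 45, 80, 81, 82]


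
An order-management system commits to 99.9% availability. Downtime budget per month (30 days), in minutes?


Formula: allowed downtime = period * (100 - SLA) / 100
Period (month (30 days)) = 43200 minutes
Unavailability fraction = (100 - 99.9) / 100
Allowed downtime = 43200 * (100 - 99.9) / 100
Allowed downtime = 43.2 minutes

43.2 minutes


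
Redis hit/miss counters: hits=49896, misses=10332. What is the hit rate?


Formula: hit rate = hits / (hits + misses) * 100
hit rate = 49896 / (49896 + 10332) * 100
hit rate = 49896 / 60228 * 100
hit rate = 82.85%

82.85%


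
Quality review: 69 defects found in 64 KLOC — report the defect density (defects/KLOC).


Defect density = defects / KLOC
Defect density = 69 / 64
Defect density = 1.078 defects/KLOC

1.078 defects/KLOC


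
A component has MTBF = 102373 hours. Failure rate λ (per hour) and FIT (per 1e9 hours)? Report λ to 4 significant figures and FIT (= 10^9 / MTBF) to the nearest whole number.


Formula: λ = 1 / MTBF; FIT = λ × 1e9 = 1e9 / MTBF
λ = 1 / 102373 ≈ 9.768e-06 failures/hour
FIT = 1e9 / 102373 ≈ 9768 failures per 1e9 hours (nearest whole number)

λ = 9.768e-06 /h, FIT = 9768


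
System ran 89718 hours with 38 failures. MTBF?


Formula: MTBF = Total operating time / Number of failures
MTBF = 89718 / 38
MTBF = 2361.0 hours

2361.0 hours


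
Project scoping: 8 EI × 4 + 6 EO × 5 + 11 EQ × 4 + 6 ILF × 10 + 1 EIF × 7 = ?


UFP = EI*4 + EO*5 + EQ*4 + ILF*10 + EIF*7
UFP = 8*4 + 6*5 + 11*4 + 6*10 + 1*7
UFP = 32 + 30 + 44 + 60 + 7
UFP = 173

173


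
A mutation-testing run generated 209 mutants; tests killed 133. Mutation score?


Mutation score = killed / total * 100
Mutation score = 133 / 209 * 100
Mutation score = 63.64%

63.64%


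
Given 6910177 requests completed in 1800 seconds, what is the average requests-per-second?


Formula: throughput = requests / seconds
throughput = 6910177 / 1800
throughput = 3838.99 requests/second

3838.99 requests/second


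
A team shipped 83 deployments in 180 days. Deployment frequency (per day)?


Formula: deployments per day = releases / days
= 83 / 180
= 0.461 deploys/day
(equivalently, 3.23 deploys/week)

0.461 deploys/day


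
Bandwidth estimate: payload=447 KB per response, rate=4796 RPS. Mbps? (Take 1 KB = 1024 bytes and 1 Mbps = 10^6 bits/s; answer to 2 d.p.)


Formula: Mbps = payload_bytes * RPS * 8 / 1e6
Payload per request = 447 KB = 447 * 1024 = 457728 bytes
Total bytes/sec = 457728 * 4796 = 2195263488
Total bits/sec = 2195263488 * 8 = 17562107904
Mbps = 17562107904 / 1e6 = 17562.11

17562.11 Mbps


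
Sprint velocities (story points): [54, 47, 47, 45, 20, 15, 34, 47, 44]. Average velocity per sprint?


Formula: Avg velocity = Total points / Number of sprints
Points: [54, 47, 47, 45, 20, 15, 34, 47, 44]
Sum = 54 + 47 + 47 + 45 + 20 + 15 + 34 + 47 + 44 = 353
Avg velocity = 353 / 9 = 39.22 points/sprint

39.22 points/sprint


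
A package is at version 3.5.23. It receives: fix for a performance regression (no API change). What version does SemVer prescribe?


Current: 3.5.23
Change category: 'fix for a performance regression (no API change)' → patch bump
SemVer rule: patch bump → increment PATCH (MAJOR and MINOR unchanged)
New: 3.5.24

3.5.24


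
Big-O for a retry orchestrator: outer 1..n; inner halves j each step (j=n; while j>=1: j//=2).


Reasoning: n times log n
Complexity: O(n log n)

O(n log n)


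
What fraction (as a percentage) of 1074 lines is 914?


Coverage = covered / total * 100
Coverage = 914 / 1074 * 100
Coverage = 85.1%

85.1%


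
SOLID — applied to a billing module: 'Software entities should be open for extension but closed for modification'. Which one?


This describes the Open/Closed Principle (OCP)

Open/Closed Principle (OCP)


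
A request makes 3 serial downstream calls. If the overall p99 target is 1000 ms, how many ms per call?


Formula: per_stage = total_budget / stages
per_stage = 1000 / 3
per_stage = 333.33 ms

333.33 ms


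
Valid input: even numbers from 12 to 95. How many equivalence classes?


Constraint: even integers in [12, 95]
Class 1: x < 12 — out-of-range invalid
Class 2: x in [12,95] but odd — wrong type invalid
Class 3: x in [12,95] and even — valid
Class 4: x > 95 — out-of-range invalid
Total equivalence classes: 4

4 equivalence classes


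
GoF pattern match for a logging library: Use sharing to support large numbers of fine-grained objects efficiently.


This matches the Flyweight pattern

Flyweight


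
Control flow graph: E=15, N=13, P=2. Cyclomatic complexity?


Formula: V(G) = E - N + 2P
V(G) = 15 - 13 + 2*2
V(G) = 2 + 4
V(G) = 6

6


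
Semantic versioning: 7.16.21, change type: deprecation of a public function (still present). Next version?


Current: 7.16.21
Change category: 'deprecation of a public function (still present)' → minor bump
SemVer rule: minor bump → increment MINOR, reset PATCH to 0 (MAJOR unchanged)
New: 7.17.0

7.17.0


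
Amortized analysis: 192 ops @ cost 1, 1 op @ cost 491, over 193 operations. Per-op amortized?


Formula: Amortized cost = Total cost / Operations
Total cost = (192 * 1) + (1 * 491)
Total cost = 192 + 491 = 683
Amortized = 683 / 193 = 3.5389

3.5389


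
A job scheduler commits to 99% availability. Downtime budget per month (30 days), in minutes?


Formula: allowed downtime = period * (100 - SLA) / 100
Period (month (30 days)) = 43200 minutes
Unavailability fraction = (100 - 99.0) / 100
Allowed downtime = 43200 * (100 - 99.0) / 100
Allowed downtime = 432.0 minutes

432.0 minutes


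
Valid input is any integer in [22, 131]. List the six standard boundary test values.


Range: [22, 131]
Boundaries: just below min, min, min+1, max-1, max, just above max
Values: [21, 22, 23, 130, 131, 132]

[21, 22, 23, 130, 131, 132]


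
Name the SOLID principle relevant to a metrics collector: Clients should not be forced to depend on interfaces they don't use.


This describes the Interface Segregation Principle (ISP)

Interface Segregation Principle (ISP)


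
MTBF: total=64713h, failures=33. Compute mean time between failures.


Formula: MTBF = Total operating time / Number of failures
MTBF = 64713 / 33
MTBF = 1961.0 hours

1961.0 hours


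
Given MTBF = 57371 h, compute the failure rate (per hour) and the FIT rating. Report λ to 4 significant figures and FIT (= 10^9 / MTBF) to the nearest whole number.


Formula: λ = 1 / MTBF; FIT = λ × 1e9 = 1e9 / MTBF
λ = 1 / 57371 ≈ 1.743e-05 failures/hour
FIT = 1e9 / 57371 ≈ 17430 failures per 1e9 hours (nearest whole number)

λ = 1.743e-05 /h, FIT = 17430


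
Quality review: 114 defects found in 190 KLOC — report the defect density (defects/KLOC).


Defect density = defects / KLOC
Defect density = 114 / 190
Defect density = 0.6 defects/KLOC

0.6 defects/KLOC


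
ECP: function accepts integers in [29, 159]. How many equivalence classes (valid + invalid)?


Valid range: [29, 159]
Class 1: x < 29 — invalid
Class 2: 29 ≤ x ≤ 159 — valid
Class 3: x > 159 — invalid
Total equivalence classes: 3

3 equivalence classes


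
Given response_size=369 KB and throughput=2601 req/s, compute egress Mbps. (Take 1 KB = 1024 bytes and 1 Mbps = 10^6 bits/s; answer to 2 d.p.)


Formula: Mbps = payload_bytes * RPS * 8 / 1e6
Payload per request = 369 KB = 369 * 1024 = 377856 bytes
Total bytes/sec = 377856 * 2601 = 982803456
Total bits/sec = 982803456 * 8 = 7862427648
Mbps = 7862427648 / 1e6 = 7862.43

7862.43 Mbps


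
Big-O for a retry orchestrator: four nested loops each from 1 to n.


Reasoning: four levels of nesting
Complexity: O(n^4)

O(n^4)


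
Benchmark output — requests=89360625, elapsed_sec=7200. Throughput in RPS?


Formula: throughput = requests / seconds
throughput = 89360625 / 7200
throughput = 12411.2 requests/second

12411.2 requests/second


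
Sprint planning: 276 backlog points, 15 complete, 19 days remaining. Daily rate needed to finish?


Formula: Required rate = Remaining points / Days left
Remaining = 276 - 15 = 261 points
Required rate = 261 / 19 = 13.74 points/day

13.74 points/day


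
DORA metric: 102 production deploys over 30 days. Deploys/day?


Formula: deployments per day = releases / days
= 102 / 30
= 3.4 deploys/day
(equivalently, 23.8 deploys/week)

3.4 deploys/day


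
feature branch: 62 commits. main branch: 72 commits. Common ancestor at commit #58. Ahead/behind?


Common ancestor: commit #58
feature commits after divergence: 62 - 58 = 4
main commits after divergence: 72 - 58 = 14
feature is 4 commits ahead of main
main is 14 commits ahead of feature

feature ahead: 4, main ahead: 14


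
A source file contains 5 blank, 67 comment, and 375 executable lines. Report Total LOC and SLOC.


Total LOC = blank + comment + code
Total LOC = 5 + 67 + 375 = 447
SLOC (source only) = code = 375

Total LOC: 447, SLOC: 375


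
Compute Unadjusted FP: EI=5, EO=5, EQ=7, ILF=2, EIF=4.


UFP = EI*4 + EO*5 + EQ*4 + ILF*10 + EIF*7
UFP = 5*4 + 5*5 + 7*4 + 2*10 + 4*7
UFP = 20 + 25 + 28 + 20 + 28
UFP = 121

121


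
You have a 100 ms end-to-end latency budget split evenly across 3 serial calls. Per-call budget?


Formula: per_stage = total_budget / stages
per_stage = 100 / 3
per_stage = 33.33 ms

33.33 ms


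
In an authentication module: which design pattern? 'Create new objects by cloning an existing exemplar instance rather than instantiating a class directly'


This matches the Prototype pattern

Prototype


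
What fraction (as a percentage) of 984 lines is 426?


Coverage = covered / total * 100
Coverage = 426 / 984 * 100
Coverage = 43.29%

43.29%


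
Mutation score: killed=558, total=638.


Mutation score = killed / total * 100
Mutation score = 558 / 638 * 100
Mutation score = 87.46%

87.46%


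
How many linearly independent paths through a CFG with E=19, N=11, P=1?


Formula: V(G) = E - N + 2P
V(G) = 19 - 11 + 2*1
V(G) = 8 + 2
V(G) = 10

10


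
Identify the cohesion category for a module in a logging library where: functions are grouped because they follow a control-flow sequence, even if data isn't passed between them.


Reasoning: Grouped by order of execution within a routine, not by data flow
Type: Procedural cohesion

Procedural cohesion


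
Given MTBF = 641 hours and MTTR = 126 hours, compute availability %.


Availability = MTBF / (MTBF + MTTR)
Availability = 641 / (641 + 126)
Availability = 641 / 767
Availability = 83.5724%

83.5724%


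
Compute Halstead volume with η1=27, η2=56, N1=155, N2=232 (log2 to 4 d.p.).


Formula: V = N * log2(η), where N = N1 + N2 and η = η1 + η2
η = 27 + 56 = 83
N = 155 + 232 = 387
log2(83) ≈ 6.3750
V = 387 * 6.3750 = 2467.13

2467.13
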